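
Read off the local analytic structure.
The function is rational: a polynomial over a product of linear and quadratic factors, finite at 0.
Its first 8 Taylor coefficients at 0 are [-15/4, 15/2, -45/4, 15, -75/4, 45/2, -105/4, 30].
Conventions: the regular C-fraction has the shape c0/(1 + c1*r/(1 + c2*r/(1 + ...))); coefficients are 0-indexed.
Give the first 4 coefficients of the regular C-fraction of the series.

Taylor coefficients (read off): a_0 = -15/4, a_1 = 15/2, a_2 = -45/4, a_3 = 15.
c0 = a_0 = -15/4. Peel one level at a time: if S = 1 + c*r/S' with S'(0) = 1, then c is the r-coefficient of S and S' = c*r/(S - 1).
S_1 = c0/f = 1 + (2)*r + (1)*r^2 + ...; c1 = 2.
S_2 = c1*r/(S_1 - 1) = 1 + (-1/2)*r + (1/4)*r^2 + ...; c2 = -1/2.
S_3 = c2*r/(S_2 - 1) = 1 + (1/2)*r + ...; c3 = 1/2.

The regular C-fraction coefficients are [-15/4, 2, -1/2, 1/2].


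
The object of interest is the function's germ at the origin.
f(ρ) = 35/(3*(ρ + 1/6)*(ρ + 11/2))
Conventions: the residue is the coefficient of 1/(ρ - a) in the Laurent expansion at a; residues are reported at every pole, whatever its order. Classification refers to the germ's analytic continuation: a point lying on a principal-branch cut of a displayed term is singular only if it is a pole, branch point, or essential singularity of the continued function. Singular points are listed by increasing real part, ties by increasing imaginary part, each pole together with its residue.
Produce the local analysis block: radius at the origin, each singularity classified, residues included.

Denominator factor (ρ + 1/6): pole of order 1 at -1/6, modulus 1/6.
Denominator factor (ρ + 11/2): pole of order 1 at -11/2, modulus 11/2.
The radius of convergence is the smallest modulus among the singular points: 1/6.
At the order-1 pole -11/2 set g(ρ) = (ρ - (-11/2))*f(ρ) = 35/(3*(ρ + 1/6)).
Simple pole: residue = g(a) at a = -11/2, which is -35/16.
At the order-1 pole -1/6 set g(ρ) = (ρ - (-1/6))*f(ρ) = 35/(3*(ρ + 11/2)).
Simple pole: residue = g(a) at a = -1/6, which is 35/16.
List the singular points by increasing real part (a conjugate pair: the negative imaginary part first).

Radius of convergence at 0: 1/6.
At -11/2: a pole of order 1; residue -35/16.
At -1/6: a pole of order 1; residue 35/16.


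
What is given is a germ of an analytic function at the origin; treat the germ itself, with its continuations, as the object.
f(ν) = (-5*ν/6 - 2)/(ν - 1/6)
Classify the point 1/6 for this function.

The point is a pole of order 1.

The denominator factor ν - 1/6 vanishes at 1/6 and appears to the power 1; the numerator there equals -77/36, nonzero, and no other factor vanishes.
Hence a pole whose order is the multiplicity, 1.


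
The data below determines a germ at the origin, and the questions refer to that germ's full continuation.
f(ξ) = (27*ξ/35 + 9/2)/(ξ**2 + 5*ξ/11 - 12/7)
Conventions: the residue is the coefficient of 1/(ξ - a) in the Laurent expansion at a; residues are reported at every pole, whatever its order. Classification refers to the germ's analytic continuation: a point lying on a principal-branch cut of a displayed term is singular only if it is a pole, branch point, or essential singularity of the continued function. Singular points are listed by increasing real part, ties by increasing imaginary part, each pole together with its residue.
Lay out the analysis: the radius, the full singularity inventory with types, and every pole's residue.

Radius of convergence at 0: -5/22 + (1/154)*sqrt(41881).
At -5/22 - (1/154)*sqrt(41881): a pole of order 1; residue 27/70 - (333/41881)*sqrt(41881).
At -5/22 + (1/154)*sqrt(41881): a pole of order 1; residue 27/70 + (333/41881)*sqrt(41881).

Denominator factor (ξ**2 + 5*ξ/11 - 12/7): discriminant 5983/847, real irrational roots -5/22 + (1/154)*sqrt(41881) and -5/22 - (1/154)*sqrt(41881); poles of order 1, moduli -5/22 + (1/154)*sqrt(41881) and 5/22 + (1/154)*sqrt(41881).
The radius of convergence is the smallest modulus among the singular points: -5/22 + (1/154)*sqrt(41881).
The factor ξ**2 + 5*ξ/11 - 12/7 splits as (ξ - a)(ξ - a') with a = -5/22 - (1/154)*sqrt(41881), a' = -5/22 + (1/154)*sqrt(41881). At the order-1 pole a set g(ξ) = (ξ - a)*f(ξ) = [27*ξ/35 + 9/2] / (ξ - a').
Simple pole: residue = g(a) at a = -5/22 - (1/154)*sqrt(41881), which is 27/70 - (333/41881)*sqrt(41881).
The factor ξ**2 + 5*ξ/11 - 12/7 splits as (ξ - a)(ξ - a') with a = -5/22 + (1/154)*sqrt(41881), a' = -5/22 - (1/154)*sqrt(41881). At the order-1 pole a set g(ξ) = (ξ - a)*f(ξ) = [27*ξ/35 + 9/2] / (ξ - a').
Simple pole: residue = g(a) at a = -5/22 + (1/154)*sqrt(41881), which is 27/70 + (333/41881)*sqrt(41881).
List the singular points by increasing real part (a conjugate pair: the negative imaginary part first).


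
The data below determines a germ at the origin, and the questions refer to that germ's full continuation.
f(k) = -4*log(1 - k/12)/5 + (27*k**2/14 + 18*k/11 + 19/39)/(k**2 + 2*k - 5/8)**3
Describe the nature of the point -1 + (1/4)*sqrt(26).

The denominator factor k**2 + 2*k - 5/8 vanishes at -1 + (1/4)*sqrt(26) and appears to the power 3; the numerator there equals 26861/6864 - (171/308)*sqrt(26), nonzero, and no other factor vanishes.
The branch terms are analytic at this point.
Hence a pole whose order is the multiplicity, 3.

The point is a pole of order 3.


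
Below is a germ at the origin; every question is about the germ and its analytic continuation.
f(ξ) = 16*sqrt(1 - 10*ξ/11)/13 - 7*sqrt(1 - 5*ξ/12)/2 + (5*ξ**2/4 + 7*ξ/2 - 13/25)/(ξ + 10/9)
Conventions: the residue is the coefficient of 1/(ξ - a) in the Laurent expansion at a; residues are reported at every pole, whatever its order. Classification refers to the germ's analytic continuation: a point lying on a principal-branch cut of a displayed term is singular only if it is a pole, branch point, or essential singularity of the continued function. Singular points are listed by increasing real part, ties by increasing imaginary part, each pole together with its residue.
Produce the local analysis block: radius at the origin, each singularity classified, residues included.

Radius of convergence at 0: 11/10.
At -10/9: a pole of order 1; residue -5803/2025.
At 11/10: an algebraic (square-root) branch point.
At 12/5: an algebraic (square-root) branch point.

Denominator factor (ξ + 10/9): pole of order 1 at -10/9, modulus 10/9.
Branch term (16/13)*sqrt(1 - ξ/(11/10)): its argument vanishes at ξ = 11/10, a square-root branch point, modulus 11/10.
Branch term (-7/2)*sqrt(1 - ξ/(12/5)): its argument vanishes at ξ = 12/5, a square-root branch point, modulus 12/5.
The radius of convergence is the smallest modulus among the singular points: 11/10.
The branch terms are analytic at -10/9 and contribute nothing to the residue; only the rational part matters.
At the order-1 pole -10/9 set g(ξ) = (ξ - (-10/9))*(rational part) = 5*ξ**2/4 + 7*ξ/2 - 13/25.
Simple pole: residue = g(a) at a = -10/9, which is -5803/2025.
List the singular points by increasing real part (a conjugate pair: the negative imaginary part first).


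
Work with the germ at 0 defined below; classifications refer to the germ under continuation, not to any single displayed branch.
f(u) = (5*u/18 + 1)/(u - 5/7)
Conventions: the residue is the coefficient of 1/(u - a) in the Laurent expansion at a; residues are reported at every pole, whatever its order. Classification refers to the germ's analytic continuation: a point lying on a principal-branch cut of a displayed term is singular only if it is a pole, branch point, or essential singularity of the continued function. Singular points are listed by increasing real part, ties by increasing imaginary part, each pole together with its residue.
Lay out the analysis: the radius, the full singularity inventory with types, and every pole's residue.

Denominator factor (u - 5/7): pole of order 1 at 5/7, modulus 5/7.
The radius of convergence is the smallest modulus among the singular points: 5/7.
At the order-1 pole 5/7 set g(u) = (u - (5/7))*f(u) = 5*u/18 + 1.
Simple pole: residue = g(a) at a = 5/7, which is 151/126.

Radius of convergence at 0: 5/7.
At 5/7: a pole of order 1; residue 151/126.


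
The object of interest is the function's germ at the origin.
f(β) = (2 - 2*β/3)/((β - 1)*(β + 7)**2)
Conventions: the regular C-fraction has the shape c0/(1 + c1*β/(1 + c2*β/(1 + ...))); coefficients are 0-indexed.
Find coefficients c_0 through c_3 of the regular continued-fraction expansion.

Taylor coefficients (expand at 0): a_0 = -2/49, a_1 = -16/1029, a_2 = -158/7203, a_3 = -1040/50421.
c0 = a_0 = -2/49. Peel one level at a time: if S = 1 + c*β/S' with S'(0) = 1, then c is the β-coefficient of S and S' = c*β/(S - 1).
S_1 = c0/f = 1 + (-8/21)*β + (-173/441)*β^2 + ...; c1 = -8/21.
S_2 = c1*β/(S_1 - 1) = 1 + (-173/168)*β + (2081/3136)*β^2 + ...; c2 = -173/168.
S_3 = c2*β/(S_2 - 1) = 1 + (6243/9688)*β + ...; c3 = 6243/9688.

The regular C-fraction coefficients are [-2/49, -8/21, -173/168, 6243/9688].


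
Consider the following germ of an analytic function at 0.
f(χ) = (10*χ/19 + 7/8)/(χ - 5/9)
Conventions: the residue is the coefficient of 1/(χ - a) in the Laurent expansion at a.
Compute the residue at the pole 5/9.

At the order-1 pole 5/9 set g(χ) = (χ - (5/9))*f(χ) = 10*χ/19 + 7/8.
Simple pole: residue = g(a) at a = 5/9, which is 1597/1368.

The residue is 1597/1368.


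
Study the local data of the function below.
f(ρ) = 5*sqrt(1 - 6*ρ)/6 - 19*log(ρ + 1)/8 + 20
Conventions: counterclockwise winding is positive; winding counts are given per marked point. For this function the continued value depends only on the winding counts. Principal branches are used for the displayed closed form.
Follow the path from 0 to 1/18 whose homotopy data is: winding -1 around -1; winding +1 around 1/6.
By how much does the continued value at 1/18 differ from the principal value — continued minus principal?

The rational part is single-valued and drops out of the difference; each branch term changes only by its own monodromy.
(5/6)*sqrt(1 - ρ/(1/6)): winding +1 is odd, the square root flips sign, contributing -2*(5/6)*sqrt(1 - (1/18)/(1/6)) = -2*(5/6)*sqrt(2/3) = -(5/9)*sqrt(6).
(-19/8)*log(1 - ρ/(-1)): each positive loop around -1 adds 2*pi*i to the log, so winding -1 contributes (-19/8)*(-1)*2*pi*i = (19/4)*pi*i.
Summing the contributions at ρ = 1/18 gives (-(5/9)*sqrt(6)) + ((19/4)*pi)*i.

Continued minus principal equals (-(5/9)*sqrt(6)) + ((19/4)*pi)*i.


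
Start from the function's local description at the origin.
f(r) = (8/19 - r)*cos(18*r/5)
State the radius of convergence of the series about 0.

The radius of convergence is infinite.

The factor cos(18*r/5) is entire and contributes no finite singular point.
The polynomial part has no poles.
No finite singular points: the Taylor series at 0 converges everywhere.


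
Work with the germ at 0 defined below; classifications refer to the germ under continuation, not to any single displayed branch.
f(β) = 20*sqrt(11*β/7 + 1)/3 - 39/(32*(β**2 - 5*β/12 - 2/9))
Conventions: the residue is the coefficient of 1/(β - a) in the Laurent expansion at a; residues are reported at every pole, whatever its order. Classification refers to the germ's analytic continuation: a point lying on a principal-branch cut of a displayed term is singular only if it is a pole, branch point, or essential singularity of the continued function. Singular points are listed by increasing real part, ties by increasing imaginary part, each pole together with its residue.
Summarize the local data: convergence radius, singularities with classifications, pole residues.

Denominator factor (β**2 - 5*β/12 - 2/9): discriminant 17/16, real irrational roots 5/24 + (1/8)*sqrt(17) and 5/24 - (1/8)*sqrt(17); poles of order 1, moduli 5/24 + (1/8)*sqrt(17) and -5/24 + (1/8)*sqrt(17).
Branch term (20/3)*sqrt(1 - β/(-7/11)): its argument vanishes at β = -7/11, a square-root branch point, modulus 7/11.
The radius of convergence is the smallest modulus among the singular points: -5/24 + (1/8)*sqrt(17).
The branch term is analytic at 5/24 - (1/8)*sqrt(17) and contributes nothing to the residue; only the rational part matters.
The factor β**2 - 5*β/12 - 2/9 splits as (β - a)(β - a') with a = 5/24 - (1/8)*sqrt(17), a' = 5/24 + (1/8)*sqrt(17). At the order-1 pole a set g(β) = (β - a)*(rational part) = [-39/32] / (β - a').
Simple pole: residue = g(a) at a = 5/24 - (1/8)*sqrt(17), which is (39/136)*sqrt(17).
The branch term is analytic at 5/24 + (1/8)*sqrt(17) and contributes nothing to the residue; only the rational part matters.
The factor β**2 - 5*β/12 - 2/9 splits as (β - a)(β - a') with a = 5/24 + (1/8)*sqrt(17), a' = 5/24 - (1/8)*sqrt(17). At the order-1 pole a set g(β) = (β - a)*(rational part) = [-39/32] / (β - a').
Simple pole: residue = g(a) at a = 5/24 + (1/8)*sqrt(17), which is -(39/136)*sqrt(17).
List the singular points by increasing real part (a conjugate pair: the negative imaginary part first).

Radius of convergence at 0: -5/24 + (1/8)*sqrt(17).
At -7/11: an algebraic (square-root) branch point.
At 5/24 - (1/8)*sqrt(17): a pole of order 1; residue (39/136)*sqrt(17).
At 5/24 + (1/8)*sqrt(17): a pole of order 1; residue -(39/136)*sqrt(17).


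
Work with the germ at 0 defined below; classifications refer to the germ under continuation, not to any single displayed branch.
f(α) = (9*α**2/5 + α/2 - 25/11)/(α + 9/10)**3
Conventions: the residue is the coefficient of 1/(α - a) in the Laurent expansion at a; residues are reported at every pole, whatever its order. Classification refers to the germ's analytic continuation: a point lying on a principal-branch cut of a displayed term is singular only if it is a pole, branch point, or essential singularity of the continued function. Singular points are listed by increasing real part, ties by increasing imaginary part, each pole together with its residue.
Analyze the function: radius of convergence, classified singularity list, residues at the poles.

Denominator factor (α + 9/10)^3: pole of order 3 at -9/10, modulus 9/10.
The radius of convergence is the smallest modulus among the singular points: 9/10.
At the order-3 pole -9/10 set g(α) = (α - (-9/10))^3*f(α) = 9*α**2/5 + α/2 - 25/11.
Order-3 pole: residue = g''(a)/2; g''(-9/10) = 18/5, so the residue is 9/5.

Radius of convergence at 0: 9/10.
At -9/10: a pole of order 3; residue 9/5.


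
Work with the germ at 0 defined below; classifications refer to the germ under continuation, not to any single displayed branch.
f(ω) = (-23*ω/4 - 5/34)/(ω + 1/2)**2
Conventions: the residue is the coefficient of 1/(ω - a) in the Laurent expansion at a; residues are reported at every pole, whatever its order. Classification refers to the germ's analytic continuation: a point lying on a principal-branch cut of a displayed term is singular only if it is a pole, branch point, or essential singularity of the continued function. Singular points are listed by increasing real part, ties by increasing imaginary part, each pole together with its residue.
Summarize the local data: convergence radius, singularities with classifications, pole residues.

Radius of convergence at 0: 1/2.
At -1/2: a pole of order 2; residue -23/4.

Denominator factor (ω + 1/2)^2: pole of order 2 at -1/2, modulus 1/2.
The radius of convergence is the smallest modulus among the singular points: 1/2.
At the order-2 pole -1/2 set g(ω) = (ω - (-1/2))^2*f(ω) = -23*ω/4 - 5/34.
Order-2 pole: residue = g'(a); g'(-1/2) = -23/4, so the residue is -23/4.


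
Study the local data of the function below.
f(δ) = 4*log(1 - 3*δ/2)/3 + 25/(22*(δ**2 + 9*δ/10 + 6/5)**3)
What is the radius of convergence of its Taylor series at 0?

The radius of convergence is 2/3.

Denominator factor (δ**2 + 9*δ/10 + 6/5)^3: discriminant -399/100, complex-conjugate roots (-9/20) + ((1/20)*sqrt(399))*i and (-9/20) - ((1/20)*sqrt(399))*i; poles of order 3, moduli (1/5)*sqrt(30) and (1/5)*sqrt(30).
Branch term (4/3)*log(1 - δ/(2/3)): its argument vanishes at δ = 2/3, a logarithmic branch point, modulus 2/3.
The radius of convergence is the smallest modulus among the singular points: 2/3.


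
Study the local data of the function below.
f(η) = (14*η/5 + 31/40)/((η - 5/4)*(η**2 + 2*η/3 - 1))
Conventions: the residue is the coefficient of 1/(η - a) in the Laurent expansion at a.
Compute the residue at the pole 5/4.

The residue is 1026/335.

At the order-1 pole 5/4 set g(η) = (η - (5/4))*f(η) = (14*η/5 + 31/40)/(η**2 + 2*η/3 - 1).
Simple pole: residue = g(a) at a = 5/4, which is 1026/335.


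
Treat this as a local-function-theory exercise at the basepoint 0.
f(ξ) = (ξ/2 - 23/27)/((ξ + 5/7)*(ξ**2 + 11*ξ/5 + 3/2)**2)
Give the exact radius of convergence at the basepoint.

The radius of convergence is 5/7.

Denominator factor (ξ + 5/7): pole of order 1 at -5/7, modulus 5/7.
Denominator factor (ξ**2 + 11*ξ/5 + 3/2)^2: discriminant -29/25, complex-conjugate roots (-11/10) + ((1/10)*sqrt(29))*i and (-11/10) - ((1/10)*sqrt(29))*i; poles of order 2, moduli (1/2)*sqrt(6) and (1/2)*sqrt(6).
The radius of convergence is the smallest modulus among the singular points: 5/7.


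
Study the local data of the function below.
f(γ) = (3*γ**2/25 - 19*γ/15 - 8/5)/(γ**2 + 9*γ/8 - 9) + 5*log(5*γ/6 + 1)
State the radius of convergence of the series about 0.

The radius of convergence is 6/5.

Denominator factor (γ**2 + 9*γ/8 - 9): discriminant 2385/64, real irrational roots -9/16 + (3/16)*sqrt(265) and -9/16 - (3/16)*sqrt(265); poles of order 1, moduli -9/16 + (3/16)*sqrt(265) and 9/16 + (3/16)*sqrt(265).
Branch term (5)*log(1 - γ/(-6/5)): its argument vanishes at γ = -6/5, a logarithmic branch point, modulus 6/5.
The radius of convergence is the smallest modulus among the singular points: 6/5.


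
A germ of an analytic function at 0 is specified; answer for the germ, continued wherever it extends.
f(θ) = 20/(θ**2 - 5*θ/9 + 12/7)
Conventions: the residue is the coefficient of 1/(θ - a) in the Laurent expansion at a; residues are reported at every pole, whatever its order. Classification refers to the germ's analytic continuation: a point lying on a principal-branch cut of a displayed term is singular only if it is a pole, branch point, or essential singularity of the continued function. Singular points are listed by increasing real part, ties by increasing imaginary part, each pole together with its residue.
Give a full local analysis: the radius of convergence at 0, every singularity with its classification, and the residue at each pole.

Radius of convergence at 0: (2/7)*sqrt(21).
At (5/18) - ((1/126)*sqrt(25991))*i: a pole of order 1; residue ((180/3713)*sqrt(25991))*i.
At (5/18) + ((1/126)*sqrt(25991))*i: a pole of order 1; residue -((180/3713)*sqrt(25991))*i.

Denominator factor (θ**2 - 5*θ/9 + 12/7): discriminant -3713/567, complex-conjugate roots (5/18) + ((1/126)*sqrt(25991))*i and (5/18) - ((1/126)*sqrt(25991))*i; poles of order 1, moduli (2/7)*sqrt(21) and (2/7)*sqrt(21).
The radius of convergence is the smallest modulus among the singular points: (2/7)*sqrt(21).
The factor θ**2 - 5*θ/9 + 12/7 splits as (θ - a)(θ - a') with a = (5/18) - ((1/126)*sqrt(25991))*i, a' = (5/18) + ((1/126)*sqrt(25991))*i. At the order-1 pole a set g(θ) = (θ - a)*f(θ) = [20] / (θ - a').
Simple pole: residue = g(a) at a = (5/18) - ((1/126)*sqrt(25991))*i, which is ((180/3713)*sqrt(25991))*i.
The factor θ**2 - 5*θ/9 + 12/7 splits as (θ - a)(θ - a') with a = (5/18) + ((1/126)*sqrt(25991))*i, a' = (5/18) - ((1/126)*sqrt(25991))*i. At the order-1 pole a set g(θ) = (θ - a)*f(θ) = [20] / (θ - a').
Simple pole: residue = g(a) at a = (5/18) + ((1/126)*sqrt(25991))*i, which is -((180/3713)*sqrt(25991))*i.
List the singular points by increasing real part (a conjugate pair: the negative imaginary part first).


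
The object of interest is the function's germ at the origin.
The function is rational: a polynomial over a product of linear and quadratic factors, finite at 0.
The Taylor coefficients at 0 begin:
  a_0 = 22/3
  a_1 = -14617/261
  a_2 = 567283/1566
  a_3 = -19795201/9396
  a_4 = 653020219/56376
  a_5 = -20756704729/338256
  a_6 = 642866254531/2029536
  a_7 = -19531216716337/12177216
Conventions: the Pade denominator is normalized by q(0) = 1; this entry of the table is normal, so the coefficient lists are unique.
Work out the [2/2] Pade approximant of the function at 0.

Taylor coefficients needed (read off): a_0 = 22/3, a_1 = -14617/261, a_2 = 567283/1566, a_3 = -19795201/9396, a_4 = 653020219/56376.
Write the denominator as Q(λ) = 1 + q1*λ + q2*λ^2. Requiring Q*f - P = O(λ^5) with deg P <= 2 kills the coefficients of λ^3..λ^4 in Q*f:
  λ^3: a_3 + q1*a_2 + q2*a_1 = 0, i.e. -19795201/9396 + (567283/1566)*q1 + (-14617/261)*q2 = 0.
  λ^4: a_4 + q1*a_3 + q2*a_2 = 0, i.e. 653020219/56376 + (-19795201/9396)*q1 + (567283/1566)*q2 = 0.
Solving this linear system: q1 = 11696419915/1352647878, q2 = 12385829708/676323939.
The numerator is Q*f truncated at degree 2: P0 = a_0 = 22/3; P1 = a_1 + q1*a_0 = 145294093588/19613394231; P2 = a_2 + q1*a_1 + q2*a_0 = 240856143736/19613394231.

The Pade approximant has numerator coefficients [22/3, 145294093588/19613394231, 240856143736/19613394231]; denominator coefficients [1, 11696419915/1352647878, 12385829708/676323939].


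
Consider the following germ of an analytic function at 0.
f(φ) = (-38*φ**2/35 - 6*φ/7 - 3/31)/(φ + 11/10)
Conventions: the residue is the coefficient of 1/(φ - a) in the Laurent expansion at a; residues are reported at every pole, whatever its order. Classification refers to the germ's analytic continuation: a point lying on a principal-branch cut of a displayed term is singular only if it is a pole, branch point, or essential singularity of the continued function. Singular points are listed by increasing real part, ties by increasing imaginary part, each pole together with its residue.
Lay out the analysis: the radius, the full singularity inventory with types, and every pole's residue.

Radius of convergence at 0: 11/10.
At -11/10: a pole of order 1; residue -25369/54250.

Denominator factor (φ + 11/10): pole of order 1 at -11/10, modulus 11/10.
The radius of convergence is the smallest modulus among the singular points: 11/10.
At the order-1 pole -11/10 set g(φ) = (φ - (-11/10))*f(φ) = -38*φ**2/35 - 6*φ/7 - 3/31.
Simple pole: residue = g(a) at a = -11/10, which is -25369/54250.


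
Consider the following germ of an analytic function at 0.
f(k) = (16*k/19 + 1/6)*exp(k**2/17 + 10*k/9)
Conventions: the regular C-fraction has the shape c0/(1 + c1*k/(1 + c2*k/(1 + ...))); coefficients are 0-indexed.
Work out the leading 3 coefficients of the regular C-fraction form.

Taylor coefficients (expand at 0): a_0 = 1/6, a_1 = 527/513, a_2 = 164569/156978.
c0 = a_0 = 1/6. Peel one level at a time: if S = 1 + c*k/S' with S'(0) = 1, then c is the k-coefficient of S and S' = c*k/(S - 1).
S_1 = c0/f = 1 + (-1054/171)*k + (15758761/497097)*k^2 + ...; c1 = -1054/171.
S_2 = c1*k/(S_1 - 1) = 1 + (15758761/3063978)*k + ...; c2 = 15758761/3063978.

The regular C-fraction coefficients are [1/6, -1054/171, 15758761/3063978].


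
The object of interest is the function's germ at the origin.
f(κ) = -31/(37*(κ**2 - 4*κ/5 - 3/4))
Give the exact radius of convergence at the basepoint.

Denominator factor (κ**2 - 4*κ/5 - 3/4): discriminant 91/25, real irrational roots 2/5 + (1/10)*sqrt(91) and 2/5 - (1/10)*sqrt(91); poles of order 1, moduli 2/5 + (1/10)*sqrt(91) and -2/5 + (1/10)*sqrt(91).
The radius of convergence is the smallest modulus among the singular points: -2/5 + (1/10)*sqrt(91).

The radius of convergence is -2/5 + (1/10)*sqrt(91).


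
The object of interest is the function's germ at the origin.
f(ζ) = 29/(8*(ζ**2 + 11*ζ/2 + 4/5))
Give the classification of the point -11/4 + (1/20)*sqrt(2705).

The denominator factor ζ**2 + 11*ζ/2 + 4/5 vanishes at -11/4 + (1/20)*sqrt(2705) and appears to the power 1; the numerator there equals 29/8, nonzero, and no other factor vanishes.
Hence a pole whose order is the multiplicity, 1.

The point is a pole of order 1.


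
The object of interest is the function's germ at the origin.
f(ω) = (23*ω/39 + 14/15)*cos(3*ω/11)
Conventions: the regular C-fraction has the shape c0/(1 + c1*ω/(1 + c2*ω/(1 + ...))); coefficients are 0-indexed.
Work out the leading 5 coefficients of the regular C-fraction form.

Taylor coefficients (expand at 0): a_0 = 14/15, a_1 = 23/39, a_2 = -21/605, a_3 = -69/3146, a_4 = 63/292820.
c0 = a_0 = 14/15. Peel one level at a time: if S = 1 + c*ω/S' with S'(0) = 1, then c is the ω-coefficient of S and S' = c*ω/(S - 1).
S_1 = c0/f = 1 + (-115/182)*ω + (1749283/4008004)*ω^2 + ...; c1 = -115/182.
S_2 = c1*ω/(S_1 - 1) = 1 + (1749283/2532530)*ω + (15743547/387254450)*ω^2 + ...; c2 = 1749283/2532530.
S_3 = c2*ω/(S_2 - 1) = 1 + (-819/13915)*ω + (-1117935/423326486)*ω^2 + ...; c3 = -819/13915.
S_4 = c3*ω/(S_3 - 1) = 1 + (-156975/3498566)*ω + ...; c4 = -156975/3498566.

The regular C-fraction coefficients are [14/15, -115/182, 1749283/2532530, -819/13915, -156975/3498566].


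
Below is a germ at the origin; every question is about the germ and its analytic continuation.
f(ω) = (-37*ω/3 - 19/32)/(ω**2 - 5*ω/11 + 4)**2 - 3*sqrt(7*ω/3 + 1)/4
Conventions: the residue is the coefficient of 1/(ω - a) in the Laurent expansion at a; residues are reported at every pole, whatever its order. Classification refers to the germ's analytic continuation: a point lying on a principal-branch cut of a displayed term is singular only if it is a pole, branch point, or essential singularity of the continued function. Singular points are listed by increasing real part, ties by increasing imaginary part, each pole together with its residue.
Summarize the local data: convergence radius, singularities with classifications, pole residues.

Radius of convergence at 0: 3/7.
At -3/7: an algebraic (square-root) branch point.
At (5/22) - ((7/22)*sqrt(39))*i: a pole of order 2; residue -((434027/25041744)*sqrt(39))*i.
At (5/22) + ((7/22)*sqrt(39))*i: a pole of order 2; residue ((434027/25041744)*sqrt(39))*i.

Denominator factor (ω**2 - 5*ω/11 + 4)^2: discriminant -1911/121, complex-conjugate roots (5/22) + ((7/22)*sqrt(39))*i and (5/22) - ((7/22)*sqrt(39))*i; poles of order 2, moduli 2 and 2.
Branch term (-3/4)*sqrt(1 - ω/(-3/7)): its argument vanishes at ω = -3/7, a square-root branch point, modulus 3/7.
The radius of convergence is the smallest modulus among the singular points: 3/7.
The branch term is analytic at (5/22) - ((7/22)*sqrt(39))*i and contributes nothing to the residue; only the rational part matters.
The factor ω**2 - 5*ω/11 + 4 splits as (ω - a)(ω - a') with a = (5/22) - ((7/22)*sqrt(39))*i, a' = (5/22) + ((7/22)*sqrt(39))*i. At the order-2 pole a set g(ω) = (ω - a)^2*(rational part) = [-37*ω/3 - 19/32] / (ω - a')^2.
Order-2 pole: residue = g'(a); g'((5/22) - ((7/22)*sqrt(39))*i) = -((434027/25041744)*sqrt(39))*i, so the residue is -((434027/25041744)*sqrt(39))*i.
The branch term is analytic at (5/22) + ((7/22)*sqrt(39))*i and contributes nothing to the residue; only the rational part matters.
The factor ω**2 - 5*ω/11 + 4 splits as (ω - a)(ω - a') with a = (5/22) + ((7/22)*sqrt(39))*i, a' = (5/22) - ((7/22)*sqrt(39))*i. At the order-2 pole a set g(ω) = (ω - a)^2*(rational part) = [-37*ω/3 - 19/32] / (ω - a')^2.
Order-2 pole: residue = g'(a); g'((5/22) + ((7/22)*sqrt(39))*i) = ((434027/25041744)*sqrt(39))*i, so the residue is ((434027/25041744)*sqrt(39))*i.
List the singular points by increasing real part (a conjugate pair: the negative imaginary part first).


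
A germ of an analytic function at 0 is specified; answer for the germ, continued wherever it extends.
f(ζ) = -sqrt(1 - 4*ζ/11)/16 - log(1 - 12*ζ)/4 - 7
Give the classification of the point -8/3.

There is no denominator, hence no pole anywhere.
Branch term log(1 - ζ/(1/12)): argument at -8/3 is 33, nonzero, so -8/3 is not its branch point (a point on a principal cut is still regular for the continued germ).
Branch term sqrt(1 - ζ/(11/4)): argument at -8/3 is 65/33, nonzero, so -8/3 is not its branch point (a point on a principal cut is still regular for the continued germ).
So the germ continues analytically to -8/3.

The point is a regular point.


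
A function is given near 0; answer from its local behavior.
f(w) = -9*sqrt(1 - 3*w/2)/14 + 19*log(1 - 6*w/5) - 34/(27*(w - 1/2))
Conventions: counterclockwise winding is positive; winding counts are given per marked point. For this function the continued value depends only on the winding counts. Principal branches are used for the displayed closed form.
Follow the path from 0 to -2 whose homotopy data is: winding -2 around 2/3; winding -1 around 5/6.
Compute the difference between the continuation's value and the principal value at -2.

Continued minus principal equals -(38)*pi*i.

The rational part is single-valued and drops out of the difference; each branch term changes only by its own monodromy.
(-9/14)*sqrt(1 - w/(2/3)): winding -2 is even, the square root returns to the same sheet, contribution 0.
(19)*log(1 - w/(5/6)): each positive loop around 5/6 adds 2*pi*i to the log, so winding -1 contributes (19)*(-1)*2*pi*i = -(38)*pi*i.
Summing the contributions at w = -2 gives -(38)*pi*i.


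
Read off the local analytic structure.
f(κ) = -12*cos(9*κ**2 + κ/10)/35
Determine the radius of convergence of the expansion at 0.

The factor cos(9*κ**2 + κ/10) is entire and contributes no finite singular point.
The polynomial part has no poles.
No finite singular points: the Taylor series at 0 converges everywhere.

The radius of convergence is infinite.


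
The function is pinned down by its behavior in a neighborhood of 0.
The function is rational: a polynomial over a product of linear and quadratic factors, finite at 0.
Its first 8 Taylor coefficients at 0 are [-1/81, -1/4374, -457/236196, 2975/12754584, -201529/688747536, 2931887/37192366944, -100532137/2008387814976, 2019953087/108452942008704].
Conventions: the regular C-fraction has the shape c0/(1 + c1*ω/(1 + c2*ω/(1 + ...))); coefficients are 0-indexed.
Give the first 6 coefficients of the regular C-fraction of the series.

The regular C-fraction coefficients are [-1/81, -1/54, -76/9, 1471/171, -81/27949, -228/1471].

Taylor coefficients (read off): a_0 = -1/81, a_1 = -1/4374, a_2 = -457/236196, a_3 = 2975/12754584, a_4 = -201529/688747536, a_5 = 2931887/37192366944.
c0 = a_0 = -1/81. Peel one level at a time: if S = 1 + c*ω/S' with S'(0) = 1, then c is the ω-coefficient of S and S' = c*ω/(S - 1).
S_1 = c0/f = 1 + (-1/54)*ω + (-38/243)*ω^2 + ...; c1 = -1/54.
S_2 = c1*ω/(S_1 - 1) = 1 + (-76/9)*ω + (5884/81)*ω^2 + ...; c2 = -76/9.
S_3 = c2*ω/(S_2 - 1) = 1 + (1471/171)*ω + (9/361)*ω^2 + ...; c3 = 1471/171.
S_4 = c3*ω/(S_3 - 1) = 1 + (-81/27949)*ω + (-972/2163841)*ω^2 + ...; c4 = -81/27949.
S_5 = c4*ω/(S_4 - 1) = 1 + (-228/1471)*ω + ...; c5 = -228/1471.


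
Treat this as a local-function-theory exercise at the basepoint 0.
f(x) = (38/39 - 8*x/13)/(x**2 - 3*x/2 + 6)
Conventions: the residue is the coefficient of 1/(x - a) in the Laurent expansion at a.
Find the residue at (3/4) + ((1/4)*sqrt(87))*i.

The factor x**2 - 3*x/2 + 6 splits as (x - a)(x - a') with a = (3/4) + ((1/4)*sqrt(87))*i, a' = (3/4) - ((1/4)*sqrt(87))*i. At the order-1 pole a set g(x) = (x - a)*f(x) = [38/39 - 8*x/13] / (x - a').
Simple pole: residue = g(a) at a = (3/4) + ((1/4)*sqrt(87))*i, which is (-4/13) - ((40/3393)*sqrt(87))*i.

The residue is (-4/13) - ((40/3393)*sqrt(87))*i.


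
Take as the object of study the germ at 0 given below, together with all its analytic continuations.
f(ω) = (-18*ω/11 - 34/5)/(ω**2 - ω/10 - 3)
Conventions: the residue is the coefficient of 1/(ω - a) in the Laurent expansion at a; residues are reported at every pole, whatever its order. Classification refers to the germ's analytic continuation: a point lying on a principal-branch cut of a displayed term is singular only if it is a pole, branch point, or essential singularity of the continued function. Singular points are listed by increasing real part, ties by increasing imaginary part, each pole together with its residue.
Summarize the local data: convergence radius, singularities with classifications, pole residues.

Denominator factor (ω**2 - ω/10 - 3): discriminant 1201/100, real irrational roots 1/20 + (1/20)*sqrt(1201) and 1/20 - (1/20)*sqrt(1201); poles of order 1, moduli 1/20 + (1/20)*sqrt(1201) and -1/20 + (1/20)*sqrt(1201).
The radius of convergence is the smallest modulus among the singular points: -1/20 + (1/20)*sqrt(1201).
The factor ω**2 - ω/10 - 3 splits as (ω - a)(ω - a') with a = 1/20 - (1/20)*sqrt(1201), a' = 1/20 + (1/20)*sqrt(1201). At the order-1 pole a set g(ω) = (ω - a)*f(ω) = [-18*ω/11 - 34/5] / (ω - a').
Simple pole: residue = g(a) at a = 1/20 - (1/20)*sqrt(1201), which is -9/11 + (757/13211)*sqrt(1201).
The factor ω**2 - ω/10 - 3 splits as (ω - a)(ω - a') with a = 1/20 + (1/20)*sqrt(1201), a' = 1/20 - (1/20)*sqrt(1201). At the order-1 pole a set g(ω) = (ω - a)*f(ω) = [-18*ω/11 - 34/5] / (ω - a').
Simple pole: residue = g(a) at a = 1/20 + (1/20)*sqrt(1201), which is -9/11 - (757/13211)*sqrt(1201).
List the singular points by increasing real part (a conjugate pair: the negative imaginary part first).

Radius of convergence at 0: -1/20 + (1/20)*sqrt(1201).
At 1/20 - (1/20)*sqrt(1201): a pole of order 1; residue -9/11 + (757/13211)*sqrt(1201).
At 1/20 + (1/20)*sqrt(1201): a pole of order 1; residue -9/11 - (757/13211)*sqrt(1201).


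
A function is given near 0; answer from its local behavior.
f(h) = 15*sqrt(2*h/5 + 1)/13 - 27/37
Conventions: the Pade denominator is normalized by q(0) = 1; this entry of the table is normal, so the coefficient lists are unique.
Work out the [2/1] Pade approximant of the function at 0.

The Pade approximant has numerator coefficients [204/481, 759/2405, 3/130]; denominator coefficients [1, 1/5].

Taylor coefficients needed (expand at 0): a_0 = 204/481, a_1 = 3/13, a_2 = -3/130, a_3 = 3/650.
Write the denominator as Q(h) = 1 + q1*h. Requiring Q*f - P = O(h^4) with deg P <= 2 kills the coefficients of h^3..h^3 in Q*f:
  h^3: a_3 + q1*a_2 = 0, i.e. 3/650 + (-3/130)*q1 = 0.
Solving this linear system: q1 = 1/5.
The numerator is Q*f truncated at degree 2: P0 = a_0 = 204/481; P1 = a_1 + q1*a_0 = 759/2405; P2 = a_2 + q1*a_1 = 3/130.


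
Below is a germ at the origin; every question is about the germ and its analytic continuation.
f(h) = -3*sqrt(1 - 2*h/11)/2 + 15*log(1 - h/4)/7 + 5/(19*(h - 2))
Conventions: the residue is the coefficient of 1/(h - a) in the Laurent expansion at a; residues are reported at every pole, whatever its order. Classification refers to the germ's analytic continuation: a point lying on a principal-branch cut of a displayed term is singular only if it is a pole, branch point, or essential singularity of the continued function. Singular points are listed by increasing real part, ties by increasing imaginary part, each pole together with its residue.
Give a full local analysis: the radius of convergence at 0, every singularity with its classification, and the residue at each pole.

Radius of convergence at 0: 2.
At 2: a pole of order 1; residue 5/19.
At 4: a logarithmic branch point.
At 11/2: an algebraic (square-root) branch point.

Denominator factor (h - 2): pole of order 1 at 2, modulus 2.
Branch term (-3/2)*sqrt(1 - h/(11/2)): its argument vanishes at h = 11/2, a square-root branch point, modulus 11/2.
Branch term (15/7)*log(1 - h/(4)): its argument vanishes at h = 4, a logarithmic branch point, modulus 4.
The radius of convergence is the smallest modulus among the singular points: 2.
The branch terms are analytic at 2 and contribute nothing to the residue; only the rational part matters.
At the order-1 pole 2 set g(h) = (h - (2))*(rational part) = 5/19.
Simple pole: residue = g(a) at a = 2, which is 5/19.
List the singular points by increasing real part (a conjugate pair: the negative imaginary part first).


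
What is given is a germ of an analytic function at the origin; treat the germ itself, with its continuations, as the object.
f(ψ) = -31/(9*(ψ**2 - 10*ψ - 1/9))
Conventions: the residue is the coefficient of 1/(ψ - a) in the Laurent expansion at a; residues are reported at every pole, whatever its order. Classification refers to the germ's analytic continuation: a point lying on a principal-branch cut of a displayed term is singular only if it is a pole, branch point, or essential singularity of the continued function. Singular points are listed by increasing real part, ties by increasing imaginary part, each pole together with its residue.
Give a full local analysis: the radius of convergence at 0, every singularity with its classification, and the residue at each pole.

Radius of convergence at 0: -5 + (1/3)*sqrt(226).
At 5 - (1/3)*sqrt(226): a pole of order 1; residue (31/1356)*sqrt(226).
At 5 + (1/3)*sqrt(226): a pole of order 1; residue -(31/1356)*sqrt(226).


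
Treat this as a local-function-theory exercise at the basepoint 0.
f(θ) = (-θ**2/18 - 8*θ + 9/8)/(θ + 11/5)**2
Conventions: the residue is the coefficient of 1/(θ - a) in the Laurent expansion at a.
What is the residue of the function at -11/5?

At the order-2 pole -11/5 set g(θ) = (θ - (-11/5))^2*f(θ) = -θ**2/18 - 8*θ + 9/8.
Order-2 pole: residue = g'(a); g'(-11/5) = -349/45, so the residue is -349/45.

The residue is -349/45.


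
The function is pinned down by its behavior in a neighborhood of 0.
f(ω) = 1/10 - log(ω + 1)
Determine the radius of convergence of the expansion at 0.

The radius of convergence is 1.

Branch term (-1)*log(1 - ω/(-1)): its argument vanishes at ω = -1, a logarithmic branch point, modulus 1.
The radius of convergence is the smallest modulus among the singular points: 1.


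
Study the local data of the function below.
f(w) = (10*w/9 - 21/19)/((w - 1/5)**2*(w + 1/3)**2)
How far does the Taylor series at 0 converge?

The radius of convergence is 1/5.

Denominator factor (w - 1/5)^2: pole of order 2 at 1/5, modulus 1/5.
Denominator factor (w + 1/3)^2: pole of order 2 at -1/3, modulus 1/3.
The radius of convergence is the smallest modulus among the singular points: 1/5.


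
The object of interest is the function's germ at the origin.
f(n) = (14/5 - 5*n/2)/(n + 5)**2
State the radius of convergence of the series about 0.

Denominator factor (n + 5)^2: pole of order 2 at -5, modulus 5.
The radius of convergence is the smallest modulus among the singular points: 5.

The radius of convergence is 5.


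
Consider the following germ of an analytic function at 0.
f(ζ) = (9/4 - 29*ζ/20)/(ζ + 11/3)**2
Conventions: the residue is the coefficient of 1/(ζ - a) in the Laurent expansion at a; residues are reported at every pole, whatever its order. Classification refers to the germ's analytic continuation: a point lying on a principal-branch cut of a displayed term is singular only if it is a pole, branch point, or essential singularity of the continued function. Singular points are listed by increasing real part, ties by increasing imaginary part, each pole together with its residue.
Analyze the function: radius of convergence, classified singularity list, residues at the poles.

Radius of convergence at 0: 11/3.
At -11/3: a pole of order 2; residue -29/20.

Denominator factor (ζ + 11/3)^2: pole of order 2 at -11/3, modulus 11/3.
The radius of convergence is the smallest modulus among the singular points: 11/3.
At the order-2 pole -11/3 set g(ζ) = (ζ - (-11/3))^2*f(ζ) = 9/4 - 29*ζ/20.
Order-2 pole: residue = g'(a); g'(-11/3) = -29/20, so the residue is -29/20.


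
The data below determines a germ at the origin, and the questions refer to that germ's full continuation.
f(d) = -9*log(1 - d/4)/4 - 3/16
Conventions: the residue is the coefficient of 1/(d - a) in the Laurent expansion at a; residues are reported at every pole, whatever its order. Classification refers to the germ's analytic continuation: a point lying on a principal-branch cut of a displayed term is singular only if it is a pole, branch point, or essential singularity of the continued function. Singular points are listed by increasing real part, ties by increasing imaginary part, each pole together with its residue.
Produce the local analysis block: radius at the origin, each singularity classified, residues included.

Radius of convergence at 0: 4.
At 4: a logarithmic branch point.

Branch term (-9/4)*log(1 - d/(4)): its argument vanishes at d = 4, a logarithmic branch point, modulus 4.
The radius of convergence is the smallest modulus among the singular points: 4.
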